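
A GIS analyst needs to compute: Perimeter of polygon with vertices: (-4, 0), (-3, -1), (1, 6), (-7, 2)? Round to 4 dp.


Sides: (-4, 0)->(-3, -1): sqrt(2) = 1.414214, (-3, -1)->(1, 6): sqrt(65) = 8.062258, (1, 6)->(-7, 2): sqrt(80) = 8.944272, (-7, 2)->(-4, 0): sqrt(13) = 3.605551
Sum = 22.026295
Perimeter = 22.0263

22.0263


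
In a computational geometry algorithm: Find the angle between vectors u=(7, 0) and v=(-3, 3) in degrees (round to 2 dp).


u.v = -21, |u| = sqrt(49) = 7, |v| = sqrt(18) = 4.2426
cos(theta) = u.v/(|u||v|) = -21/sqrt(882) = -0.707107
theta = acos(-0.707107) = 135 degrees

135 degrees


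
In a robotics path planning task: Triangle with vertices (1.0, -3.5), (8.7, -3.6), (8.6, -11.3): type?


Side lengths squared: AB^2=59.3, BC^2=59.3, CA^2=118.6
Sorted: [59.3, 59.3, 118.6]
By sides: Isosceles, By angles: Right

Isosceles, Right


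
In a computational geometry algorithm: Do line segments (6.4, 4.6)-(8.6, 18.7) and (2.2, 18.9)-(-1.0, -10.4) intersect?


Cross products: d1=168.82, d2=188.16, d3=90.68, d4=71.34
d1*d2 < 0 and d3*d4 < 0? no

No, they don't intersect


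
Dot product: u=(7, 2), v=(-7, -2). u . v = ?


u . v = u_x*v_x + u_y*v_y = 7*(-7) + 2*(-2)
= (-49) + (-4) = -53

-53


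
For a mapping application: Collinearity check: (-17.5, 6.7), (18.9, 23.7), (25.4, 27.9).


Cross product: (18.9-(-17.5))*(27.9-6.7) - (23.7-6.7)*(25.4-(-17.5))
= 42.38

No, not collinear


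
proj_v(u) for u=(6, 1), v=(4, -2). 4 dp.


u.v = 22, |v| = sqrt(20) = 4.4721
Scalar projection = u.v / |v| = 22 / sqrt(20) = 4.9193

4.9193


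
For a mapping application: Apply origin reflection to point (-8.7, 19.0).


Reflection over origin: (x,y) -> (-x,-y)
(-8.7, 19) -> (8.7, -19)

(8.7, -19)


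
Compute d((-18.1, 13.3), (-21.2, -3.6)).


dx=-3.1, dy=-16.9
d^2 = (-3.1)^2 + (-16.9)^2 = 295.22
d = sqrt(295.22) = 17.182

17.182


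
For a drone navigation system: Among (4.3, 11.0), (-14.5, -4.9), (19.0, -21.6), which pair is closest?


d(P0,P1) = 24.6221, d(P0,P2) = 35.761, d(P1,P2) = 37.4318
Closest: P0 and P1

Closest pair: (4.3, 11.0) and (-14.5, -4.9), distance = 24.6221


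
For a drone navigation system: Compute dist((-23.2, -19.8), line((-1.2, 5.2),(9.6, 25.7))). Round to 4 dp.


|cross product| = 181
|line direction| = sqrt(536.89) = 23.1709
Distance = 181/sqrt(536.89) = 7.8115

7.8115


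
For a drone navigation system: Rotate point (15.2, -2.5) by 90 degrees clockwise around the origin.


90° CW: (x,y) -> (y, -x)
(15.2,-2.5) -> (-2.5, -15.2)

(-2.5, -15.2)


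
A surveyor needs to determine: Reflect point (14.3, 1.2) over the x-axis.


Reflection over x-axis: (x,y) -> (x,-y)
(14.3, 1.2) -> (14.3, -1.2)

(14.3, -1.2)


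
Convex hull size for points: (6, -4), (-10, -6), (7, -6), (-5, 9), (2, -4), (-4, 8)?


Convex hull vertices (CCW): (-10, -6), (7, -6), (6, -4), (-4, 8), (-5, 9)
Count = 5

5


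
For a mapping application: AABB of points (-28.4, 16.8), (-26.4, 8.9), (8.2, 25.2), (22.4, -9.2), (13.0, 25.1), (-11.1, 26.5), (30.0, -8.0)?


x range: [-28.4, 30]
y range: [-9.2, 26.5]
Bounding box: (-28.4,-9.2) to (30,26.5)

(-28.4,-9.2) to (30,26.5)


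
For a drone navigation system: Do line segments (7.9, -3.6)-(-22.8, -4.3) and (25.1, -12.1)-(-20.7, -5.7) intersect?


Cross products: d1=-279.22, d2=-50.68, d3=272.99, d4=44.45
d1*d2 < 0 and d3*d4 < 0? no

No, they don't intersect


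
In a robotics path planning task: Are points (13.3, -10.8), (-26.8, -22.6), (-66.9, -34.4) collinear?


Cross product: ((-26.8)-13.3)*((-34.4)-(-10.8)) - ((-22.6)-(-10.8))*((-66.9)-13.3)
= 0

Yes, collinear


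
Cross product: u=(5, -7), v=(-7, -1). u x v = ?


u x v = u_x*v_y - u_y*v_x = 5*(-1) - (-7)*(-7)
= (-5) - 49 = -54

-54


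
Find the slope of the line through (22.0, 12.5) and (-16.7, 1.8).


slope = (y2-y1)/(x2-x1) = (1.8-12.5)/((-16.7)-22) = (-10.7)/(-38.7) = 0.2765

0.2765


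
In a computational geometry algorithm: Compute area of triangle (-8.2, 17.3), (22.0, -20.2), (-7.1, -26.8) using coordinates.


Area = |x_A(y_B-y_C) + x_B(y_C-y_A) + x_C(y_A-y_B)|/2
= |(-54.12) + (-970.2) + (-266.25)|/2
= 1290.57/2 = 645.285

645.285


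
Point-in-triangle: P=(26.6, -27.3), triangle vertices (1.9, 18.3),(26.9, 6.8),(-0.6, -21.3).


Cross products: AB x AP = -855.95, BC x BP = 929.32, CA x CP = -1092.12
All same sign? no

No, outside


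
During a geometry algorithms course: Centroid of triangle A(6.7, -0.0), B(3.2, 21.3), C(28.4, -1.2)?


Centroid = ((x_A+x_B+x_C)/3, (y_A+y_B+y_C)/3)
= ((6.7+3.2+28.4)/3, (0+21.3+(-1.2))/3)
= (12.7667, 6.7)

(12.7667, 6.7)


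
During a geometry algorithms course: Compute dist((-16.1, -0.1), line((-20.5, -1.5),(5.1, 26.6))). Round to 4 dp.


|cross product| = 87.8
|line direction| = sqrt(1444.97) = 38.0128
Distance = 87.8/sqrt(1444.97) = 2.3098

2.3098


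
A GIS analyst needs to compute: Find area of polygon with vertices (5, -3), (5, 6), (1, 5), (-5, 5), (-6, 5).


Shoelace sum: (5*6 - 5*(-3)) + (5*5 - 1*6) + (1*5 - (-5)*5) + ((-5)*5 - (-6)*5) + ((-6)*(-3) - 5*5)
= 92
Area = |92|/2 = 46

46


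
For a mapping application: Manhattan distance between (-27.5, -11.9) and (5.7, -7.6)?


|(-27.5)-5.7| + |(-11.9)-(-7.6)| = 33.2 + 4.3 = 37.5

37.5


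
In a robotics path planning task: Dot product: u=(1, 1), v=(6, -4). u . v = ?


u . v = u_x*v_x + u_y*v_y = 1*6 + 1*(-4)
= 6 + (-4) = 2

2


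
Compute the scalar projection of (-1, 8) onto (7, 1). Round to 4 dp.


u.v = 1, |v| = sqrt(50) = 7.0711
Scalar projection = u.v / |v| = 1 / sqrt(50) = 0.1414

0.1414


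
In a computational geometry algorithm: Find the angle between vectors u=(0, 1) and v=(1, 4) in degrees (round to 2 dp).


u.v = 4, |u| = sqrt(1) = 1, |v| = sqrt(17) = 4.1231
cos(theta) = u.v/(|u||v|) = 4/sqrt(17) = 0.970143
theta = acos(0.970143) = 14.04 degrees

14.04 degrees


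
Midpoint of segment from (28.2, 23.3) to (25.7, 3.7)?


M = ((28.2+25.7)/2, (23.3+3.7)/2)
= (26.95, 13.5)

(26.95, 13.5)


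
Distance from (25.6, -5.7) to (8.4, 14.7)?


dx=-17.2, dy=20.4
d^2 = (-17.2)^2 + 20.4^2 = 712
d = sqrt(712) = 26.6833

26.6833


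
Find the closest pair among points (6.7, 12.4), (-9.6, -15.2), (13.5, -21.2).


d(P0,P1) = 32.0539, d(P0,P2) = 34.2812, d(P1,P2) = 23.8665
Closest: P1 and P2

Closest pair: (-9.6, -15.2) and (13.5, -21.2), distance = 23.8665


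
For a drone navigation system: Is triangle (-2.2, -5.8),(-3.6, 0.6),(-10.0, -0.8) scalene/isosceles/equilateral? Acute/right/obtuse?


Side lengths squared: AB^2=42.92, BC^2=42.92, CA^2=85.84
Sorted: [42.92, 42.92, 85.84]
By sides: Isosceles, By angles: Right

Isosceles, Right


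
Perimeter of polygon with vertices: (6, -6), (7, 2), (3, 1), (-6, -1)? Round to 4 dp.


Sides: (6, -6)->(7, 2): sqrt(65) = 8.062258, (7, 2)->(3, 1): sqrt(17) = 4.123106, (3, 1)->(-6, -1): sqrt(85) = 9.219544, (-6, -1)->(6, -6): sqrt(169) = 13
Sum = 34.404908
Perimeter = 34.4049

34.4049


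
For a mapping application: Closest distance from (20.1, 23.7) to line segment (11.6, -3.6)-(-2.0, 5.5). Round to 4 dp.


Project P onto AB: t = 0.4961 (clamped to [0,1])
Closest point on segment: (4.8536, 0.9141)
Distance: 27.4162

27.4162


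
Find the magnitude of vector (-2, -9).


|u| = sqrt((-2)^2 + (-9)^2) = sqrt(85) = 9.2195

9.2195


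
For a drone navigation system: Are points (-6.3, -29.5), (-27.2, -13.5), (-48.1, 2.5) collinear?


Cross product: ((-27.2)-(-6.3))*(2.5-(-29.5)) - ((-13.5)-(-29.5))*((-48.1)-(-6.3))
= 0

Yes, collinear


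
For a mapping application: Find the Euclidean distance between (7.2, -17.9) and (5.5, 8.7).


dx=-1.7, dy=26.6
d^2 = (-1.7)^2 + 26.6^2 = 710.45
d = sqrt(710.45) = 26.6543

26.6543


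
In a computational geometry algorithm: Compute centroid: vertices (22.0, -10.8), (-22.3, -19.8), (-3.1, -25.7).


Centroid = ((x_A+x_B+x_C)/3, (y_A+y_B+y_C)/3)
= ((22+(-22.3)+(-3.1))/3, ((-10.8)+(-19.8)+(-25.7))/3)
= (-1.1333, -18.7667)

(-1.1333, -18.7667)


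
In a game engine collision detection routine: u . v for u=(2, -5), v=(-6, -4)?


u . v = u_x*v_x + u_y*v_y = 2*(-6) + (-5)*(-4)
= (-12) + 20 = 8

8


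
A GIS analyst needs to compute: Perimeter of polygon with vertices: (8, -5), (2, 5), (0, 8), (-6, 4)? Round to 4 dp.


Sides: (8, -5)->(2, 5): sqrt(136) = 11.661904, (2, 5)->(0, 8): sqrt(13) = 3.605551, (0, 8)->(-6, 4): sqrt(52) = 7.211103, (-6, 4)->(8, -5): sqrt(277) = 16.643317
Sum = 39.121875
Perimeter = 39.1219

39.1219


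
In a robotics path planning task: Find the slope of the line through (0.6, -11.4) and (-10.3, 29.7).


slope = (y2-y1)/(x2-x1) = (29.7-(-11.4))/((-10.3)-0.6) = 41.1/(-10.9) = -3.7706

-3.7706


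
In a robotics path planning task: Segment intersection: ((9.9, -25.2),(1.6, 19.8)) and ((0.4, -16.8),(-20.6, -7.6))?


Cross products: d1=89, d2=-779.64, d3=357.78, d4=1226.42
d1*d2 < 0 and d3*d4 < 0? no

No, they don't intersect


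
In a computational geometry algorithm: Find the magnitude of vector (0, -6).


|u| = sqrt(0^2 + (-6)^2) = sqrt(36) = 6

6


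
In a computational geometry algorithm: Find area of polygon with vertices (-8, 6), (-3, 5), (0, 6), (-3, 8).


Shoelace sum: ((-8)*5 - (-3)*6) + ((-3)*6 - 0*5) + (0*8 - (-3)*6) + ((-3)*6 - (-8)*8)
= 24
Area = |24|/2 = 12

12


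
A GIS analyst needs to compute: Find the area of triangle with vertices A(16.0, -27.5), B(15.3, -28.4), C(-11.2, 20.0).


Area = |x_A(y_B-y_C) + x_B(y_C-y_A) + x_C(y_A-y_B)|/2
= |(-774.4) + 726.75 + (-10.08)|/2
= 57.73/2 = 28.865

28.865


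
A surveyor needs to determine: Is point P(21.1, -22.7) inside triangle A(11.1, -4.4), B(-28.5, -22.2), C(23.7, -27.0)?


Cross products: AB x AP = 902.68, BC x BP = 211.98, CA x CP = 4.58
All same sign? yes

Yes, inside


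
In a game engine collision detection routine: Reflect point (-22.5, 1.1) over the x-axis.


Reflection over x-axis: (x,y) -> (x,-y)
(-22.5, 1.1) -> (-22.5, -1.1)

(-22.5, -1.1)


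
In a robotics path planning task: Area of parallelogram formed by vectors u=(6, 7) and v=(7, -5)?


|u x v| = |6*(-5) - 7*7|
= |(-30) - 49| = 79

79


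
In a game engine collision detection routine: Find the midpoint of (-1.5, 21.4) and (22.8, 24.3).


M = (((-1.5)+22.8)/2, (21.4+24.3)/2)
= (10.65, 22.85)

(10.65, 22.85)


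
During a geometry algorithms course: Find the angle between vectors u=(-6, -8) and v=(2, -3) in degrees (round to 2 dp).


u.v = 12, |u| = sqrt(100) = 10, |v| = sqrt(13) = 3.6056
cos(theta) = u.v/(|u||v|) = 12/sqrt(1300) = 0.33282
theta = acos(0.33282) = 70.56 degrees

70.56 degrees


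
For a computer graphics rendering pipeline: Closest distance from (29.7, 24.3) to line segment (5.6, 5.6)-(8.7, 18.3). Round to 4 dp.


Project P onto AB: t = 1 (clamped to [0,1])
Closest point on segment: (8.7, 18.3)
Distance: 21.8403

21.8403


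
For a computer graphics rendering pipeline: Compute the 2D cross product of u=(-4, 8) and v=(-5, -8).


u x v = u_x*v_y - u_y*v_x = (-4)*(-8) - 8*(-5)
= 32 - (-40) = 72

72


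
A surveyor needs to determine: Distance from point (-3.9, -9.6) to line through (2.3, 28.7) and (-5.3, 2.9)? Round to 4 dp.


|cross product| = 131.12
|line direction| = sqrt(723.4) = 26.8961
Distance = 131.12/sqrt(723.4) = 4.8751

4.8751


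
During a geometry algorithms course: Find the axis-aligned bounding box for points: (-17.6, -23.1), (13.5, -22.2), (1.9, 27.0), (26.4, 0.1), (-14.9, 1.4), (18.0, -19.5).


x range: [-17.6, 26.4]
y range: [-23.1, 27]
Bounding box: (-17.6,-23.1) to (26.4,27)

(-17.6,-23.1) to (26.4,27)


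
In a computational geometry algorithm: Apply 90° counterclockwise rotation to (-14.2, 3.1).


90° CCW: (x,y) -> (-y, x)
(-14.2,3.1) -> (-3.1, -14.2)

(-3.1, -14.2)


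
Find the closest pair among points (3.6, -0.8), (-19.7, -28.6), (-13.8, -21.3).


d(P0,P1) = 36.273, d(P0,P2) = 26.8888, d(P1,P2) = 9.3862
Closest: P1 and P2

Closest pair: (-19.7, -28.6) and (-13.8, -21.3), distance = 9.3862


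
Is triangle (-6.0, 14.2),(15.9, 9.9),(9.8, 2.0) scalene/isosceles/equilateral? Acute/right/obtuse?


Side lengths squared: AB^2=498.1, BC^2=99.62, CA^2=398.48
Sorted: [99.62, 398.48, 498.1]
By sides: Scalene, By angles: Right

Scalene, Right


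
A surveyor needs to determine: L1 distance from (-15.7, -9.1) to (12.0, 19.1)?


|(-15.7)-12| + |(-9.1)-19.1| = 27.7 + 28.2 = 55.9

55.9


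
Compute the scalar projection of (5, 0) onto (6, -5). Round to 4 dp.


u.v = 30, |v| = sqrt(61) = 7.8102
Scalar projection = u.v / |v| = 30 / sqrt(61) = 3.8411

3.8411


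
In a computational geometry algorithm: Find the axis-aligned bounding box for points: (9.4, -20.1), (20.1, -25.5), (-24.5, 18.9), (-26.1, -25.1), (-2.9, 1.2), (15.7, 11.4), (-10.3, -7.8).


x range: [-26.1, 20.1]
y range: [-25.5, 18.9]
Bounding box: (-26.1,-25.5) to (20.1,18.9)

(-26.1,-25.5) to (20.1,18.9)


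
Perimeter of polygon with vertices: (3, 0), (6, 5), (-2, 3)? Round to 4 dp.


Sides: (3, 0)->(6, 5): sqrt(34) = 5.830952, (6, 5)->(-2, 3): sqrt(68) = 8.246211, (-2, 3)->(3, 0): sqrt(34) = 5.830952
Sum = 19.908115
Perimeter = 19.9081

19.9081


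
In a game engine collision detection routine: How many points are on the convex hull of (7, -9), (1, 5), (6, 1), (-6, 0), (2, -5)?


Convex hull vertices (CCW): (-6, 0), (7, -9), (6, 1), (1, 5)
Count = 4

4


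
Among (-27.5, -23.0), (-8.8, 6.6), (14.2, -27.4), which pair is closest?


d(P0,P1) = 35.0121, d(P0,P2) = 41.9315, d(P1,P2) = 41.0488
Closest: P0 and P1

Closest pair: (-27.5, -23.0) and (-8.8, 6.6), distance = 35.0121


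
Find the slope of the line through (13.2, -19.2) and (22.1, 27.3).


slope = (y2-y1)/(x2-x1) = (27.3-(-19.2))/(22.1-13.2) = 46.5/8.9 = 5.2247

5.2247


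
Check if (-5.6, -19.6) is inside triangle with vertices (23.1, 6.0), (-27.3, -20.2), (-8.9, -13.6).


Cross products: AB x AP = 538.3, BC x BP = -132.18, CA x CP = -256.68
All same sign? no

No, outside


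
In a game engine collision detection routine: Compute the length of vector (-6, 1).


|u| = sqrt((-6)^2 + 1^2) = sqrt(37) = 6.0828

6.0828


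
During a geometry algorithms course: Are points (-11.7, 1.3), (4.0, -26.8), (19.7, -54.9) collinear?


Cross product: (4-(-11.7))*((-54.9)-1.3) - ((-26.8)-1.3)*(19.7-(-11.7))
= 0

Yes, collinear


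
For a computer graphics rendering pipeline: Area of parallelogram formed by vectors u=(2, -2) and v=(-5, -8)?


|u x v| = |2*(-8) - (-2)*(-5)|
= |(-16) - 10| = 26

26


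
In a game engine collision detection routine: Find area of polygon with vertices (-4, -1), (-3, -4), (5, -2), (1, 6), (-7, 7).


Shoelace sum: ((-4)*(-4) - (-3)*(-1)) + ((-3)*(-2) - 5*(-4)) + (5*6 - 1*(-2)) + (1*7 - (-7)*6) + ((-7)*(-1) - (-4)*7)
= 155
Area = |155|/2 = 77.5

77.5


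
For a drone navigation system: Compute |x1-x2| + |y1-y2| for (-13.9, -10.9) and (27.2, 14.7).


|(-13.9)-27.2| + |(-10.9)-14.7| = 41.1 + 25.6 = 66.7

66.7


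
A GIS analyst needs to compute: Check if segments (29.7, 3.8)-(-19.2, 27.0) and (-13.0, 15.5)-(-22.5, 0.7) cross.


Cross products: d1=743.11, d2=-201.01, d3=418.51, d4=1362.63
d1*d2 < 0 and d3*d4 < 0? no

No, they don't intersect


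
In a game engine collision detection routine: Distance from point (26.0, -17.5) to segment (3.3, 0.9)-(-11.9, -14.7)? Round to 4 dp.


Project P onto AB: t = 0 (clamped to [0,1])
Closest point on segment: (3.3, 0.9)
Distance: 29.2207

29.2207


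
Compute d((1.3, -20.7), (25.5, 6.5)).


dx=24.2, dy=27.2
d^2 = 24.2^2 + 27.2^2 = 1325.48
d = sqrt(1325.48) = 36.4071

36.4071


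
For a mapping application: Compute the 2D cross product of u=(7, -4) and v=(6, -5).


u x v = u_x*v_y - u_y*v_x = 7*(-5) - (-4)*6
= (-35) - (-24) = -11

-11


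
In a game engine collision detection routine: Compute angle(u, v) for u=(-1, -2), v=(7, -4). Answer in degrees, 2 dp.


u.v = 1, |u| = sqrt(5) = 2.2361, |v| = sqrt(65) = 8.0623
cos(theta) = u.v/(|u||v|) = 1/sqrt(325) = 0.05547
theta = acos(0.05547) = 86.82 degrees

86.82 degrees


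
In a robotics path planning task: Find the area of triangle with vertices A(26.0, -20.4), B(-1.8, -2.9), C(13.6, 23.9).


Area = |x_A(y_B-y_C) + x_B(y_C-y_A) + x_C(y_A-y_B)|/2
= |(-696.8) + (-79.74) + (-238)|/2
= 1014.54/2 = 507.27

507.27


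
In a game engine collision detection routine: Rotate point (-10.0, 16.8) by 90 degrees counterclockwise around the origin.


90° CCW: (x,y) -> (-y, x)
(-10,16.8) -> (-16.8, -10)

(-16.8, -10)


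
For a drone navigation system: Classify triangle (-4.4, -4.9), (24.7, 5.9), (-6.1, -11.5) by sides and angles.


Side lengths squared: AB^2=963.45, BC^2=1251.4, CA^2=46.45
Sorted: [46.45, 963.45, 1251.4]
By sides: Scalene, By angles: Obtuse

Scalene, Obtuse


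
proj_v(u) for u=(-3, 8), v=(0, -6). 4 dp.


u.v = -48, |v| = sqrt(36) = 6
Scalar projection = u.v / |v| = -48 / sqrt(36) = -8

-8


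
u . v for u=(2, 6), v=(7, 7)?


u . v = u_x*v_x + u_y*v_y = 2*7 + 6*7
= 14 + 42 = 56

56


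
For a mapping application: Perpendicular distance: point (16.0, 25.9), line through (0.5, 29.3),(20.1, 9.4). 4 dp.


|cross product| = 241.81
|line direction| = sqrt(780.17) = 27.9315
Distance = 241.81/sqrt(780.17) = 8.6572

8.6572


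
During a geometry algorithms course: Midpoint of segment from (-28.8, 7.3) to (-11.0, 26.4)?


M = (((-28.8)+(-11))/2, (7.3+26.4)/2)
= (-19.9, 16.85)

(-19.9, 16.85)


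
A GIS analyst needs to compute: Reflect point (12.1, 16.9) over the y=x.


Reflection over y=x: (x,y) -> (y,x)
(12.1, 16.9) -> (16.9, 12.1)

(16.9, 12.1)


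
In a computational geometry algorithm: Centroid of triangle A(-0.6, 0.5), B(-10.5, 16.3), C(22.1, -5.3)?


Centroid = ((x_A+x_B+x_C)/3, (y_A+y_B+y_C)/3)
= (((-0.6)+(-10.5)+22.1)/3, (0.5+16.3+(-5.3))/3)
= (3.6667, 3.8333)

(3.6667, 3.8333)


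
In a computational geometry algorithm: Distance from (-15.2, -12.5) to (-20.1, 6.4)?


dx=-4.9, dy=18.9
d^2 = (-4.9)^2 + 18.9^2 = 381.22
d = sqrt(381.22) = 19.5249

19.5249


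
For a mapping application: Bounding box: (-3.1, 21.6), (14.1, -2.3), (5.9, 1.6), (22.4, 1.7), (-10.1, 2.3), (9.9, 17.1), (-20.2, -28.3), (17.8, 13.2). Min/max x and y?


x range: [-20.2, 22.4]
y range: [-28.3, 21.6]
Bounding box: (-20.2,-28.3) to (22.4,21.6)

(-20.2,-28.3) to (22.4,21.6)


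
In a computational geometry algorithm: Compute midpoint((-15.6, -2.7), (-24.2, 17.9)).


M = (((-15.6)+(-24.2))/2, ((-2.7)+17.9)/2)
= (-19.9, 7.6)

(-19.9, 7.6)


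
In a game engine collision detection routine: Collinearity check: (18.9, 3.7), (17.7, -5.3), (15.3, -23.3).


Cross product: (17.7-18.9)*((-23.3)-3.7) - ((-5.3)-3.7)*(15.3-18.9)
= 0

Yes, collinear


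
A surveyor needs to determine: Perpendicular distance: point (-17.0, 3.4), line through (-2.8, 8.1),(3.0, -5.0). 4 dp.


|cross product| = 213.28
|line direction| = sqrt(205.25) = 14.3265
Distance = 213.28/sqrt(205.25) = 14.887

14.887


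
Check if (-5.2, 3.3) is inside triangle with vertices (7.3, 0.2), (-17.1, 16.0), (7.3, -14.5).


Cross products: AB x AP = 121.86, BC x BP = 53.07, CA x CP = 183.75
All same sign? yes

Yes, inside


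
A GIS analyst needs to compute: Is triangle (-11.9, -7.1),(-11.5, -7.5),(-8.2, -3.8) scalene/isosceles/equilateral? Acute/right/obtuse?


Side lengths squared: AB^2=0.32, BC^2=24.58, CA^2=24.58
Sorted: [0.32, 24.58, 24.58]
By sides: Isosceles, By angles: Acute

Isosceles, Acute


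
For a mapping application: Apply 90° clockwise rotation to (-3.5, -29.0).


90° CW: (x,y) -> (y, -x)
(-3.5,-29) -> (-29, 3.5)

(-29, 3.5)


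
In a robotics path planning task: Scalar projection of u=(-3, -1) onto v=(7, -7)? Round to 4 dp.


u.v = -14, |v| = sqrt(98) = 9.8995
Scalar projection = u.v / |v| = -14 / sqrt(98) = -1.4142

-1.4142


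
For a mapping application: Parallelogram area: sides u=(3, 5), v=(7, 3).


|u x v| = |3*3 - 5*7|
= |9 - 35| = 26

26


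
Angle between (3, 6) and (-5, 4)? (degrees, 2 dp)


u.v = 9, |u| = sqrt(45) = 6.7082, |v| = sqrt(41) = 6.4031
cos(theta) = u.v/(|u||v|) = 9/sqrt(1845) = 0.209529
theta = acos(0.209529) = 77.91 degrees

77.91 degrees


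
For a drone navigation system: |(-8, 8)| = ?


|u| = sqrt((-8)^2 + 8^2) = sqrt(128) = 11.3137

11.3137


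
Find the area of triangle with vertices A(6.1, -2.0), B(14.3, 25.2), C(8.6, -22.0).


Area = |x_A(y_B-y_C) + x_B(y_C-y_A) + x_C(y_A-y_B)|/2
= |287.92 + (-286) + (-233.92)|/2
= 232/2 = 116

116


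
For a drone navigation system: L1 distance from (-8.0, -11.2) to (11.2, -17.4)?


|(-8)-11.2| + |(-11.2)-(-17.4)| = 19.2 + 6.2 = 25.4

25.4


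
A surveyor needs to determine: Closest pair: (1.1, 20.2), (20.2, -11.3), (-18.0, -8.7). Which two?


d(P0,P1) = 36.8383, d(P0,P2) = 34.6413, d(P1,P2) = 38.2884
Closest: P0 and P2

Closest pair: (1.1, 20.2) and (-18.0, -8.7), distance = 34.6413


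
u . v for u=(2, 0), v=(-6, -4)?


u . v = u_x*v_x + u_y*v_y = 2*(-6) + 0*(-4)
= (-12) + 0 = -12

-12


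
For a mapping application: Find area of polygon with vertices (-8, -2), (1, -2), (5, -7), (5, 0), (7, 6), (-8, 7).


Shoelace sum: ((-8)*(-2) - 1*(-2)) + (1*(-7) - 5*(-2)) + (5*0 - 5*(-7)) + (5*6 - 7*0) + (7*7 - (-8)*6) + ((-8)*(-2) - (-8)*7)
= 255
Area = |255|/2 = 127.5

127.5


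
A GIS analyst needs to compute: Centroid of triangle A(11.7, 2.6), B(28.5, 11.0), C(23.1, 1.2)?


Centroid = ((x_A+x_B+x_C)/3, (y_A+y_B+y_C)/3)
= ((11.7+28.5+23.1)/3, (2.6+11+1.2)/3)
= (21.1, 4.9333)

(21.1, 4.9333)


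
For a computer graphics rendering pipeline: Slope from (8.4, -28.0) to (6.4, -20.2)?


slope = (y2-y1)/(x2-x1) = ((-20.2)-(-28))/(6.4-8.4) = 7.8/(-2) = -3.9

-3.9


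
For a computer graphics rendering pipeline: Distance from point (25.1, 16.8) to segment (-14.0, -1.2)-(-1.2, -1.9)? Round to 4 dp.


Project P onto AB: t = 1 (clamped to [0,1])
Closest point on segment: (-1.2, -1.9)
Distance: 32.2704

32.2704


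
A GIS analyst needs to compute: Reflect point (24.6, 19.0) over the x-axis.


Reflection over x-axis: (x,y) -> (x,-y)
(24.6, 19) -> (24.6, -19)

(24.6, -19)


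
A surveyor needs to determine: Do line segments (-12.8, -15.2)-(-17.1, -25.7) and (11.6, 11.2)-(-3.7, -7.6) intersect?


Cross products: d1=-54.8, d2=25.01, d3=142.68, d4=62.87
d1*d2 < 0 and d3*d4 < 0? no

No, they don't intersect


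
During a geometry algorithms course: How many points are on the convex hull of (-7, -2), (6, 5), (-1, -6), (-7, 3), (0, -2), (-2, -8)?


Convex hull vertices (CCW): (-7, -2), (-2, -8), (6, 5), (-7, 3)
Count = 4

4


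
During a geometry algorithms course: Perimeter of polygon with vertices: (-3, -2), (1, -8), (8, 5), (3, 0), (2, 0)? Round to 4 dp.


Sides: (-3, -2)->(1, -8): sqrt(52) = 7.211103, (1, -8)->(8, 5): sqrt(218) = 14.764823, (8, 5)->(3, 0): sqrt(50) = 7.071068, (3, 0)->(2, 0): sqrt(1) = 1, (2, 0)->(-3, -2): sqrt(29) = 5.385165
Sum = 35.432159
Perimeter = 35.4322

35.4322


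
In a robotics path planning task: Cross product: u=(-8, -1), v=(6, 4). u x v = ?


u x v = u_x*v_y - u_y*v_x = (-8)*4 - (-1)*6
= (-32) - (-6) = -26

-26


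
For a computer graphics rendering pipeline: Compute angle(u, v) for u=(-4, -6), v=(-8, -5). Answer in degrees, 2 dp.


u.v = 62, |u| = sqrt(52) = 7.2111, |v| = sqrt(89) = 9.434
cos(theta) = u.v/(|u||v|) = 62/sqrt(4628) = 0.911371
theta = acos(0.911371) = 24.3 degrees

24.3 degrees


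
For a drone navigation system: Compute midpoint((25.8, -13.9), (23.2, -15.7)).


M = ((25.8+23.2)/2, ((-13.9)+(-15.7))/2)
= (24.5, -14.8)

(24.5, -14.8)


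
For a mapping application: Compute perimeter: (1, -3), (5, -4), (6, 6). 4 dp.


Sides: (1, -3)->(5, -4): sqrt(17) = 4.123106, (5, -4)->(6, 6): sqrt(101) = 10.049876, (6, 6)->(1, -3): sqrt(106) = 10.29563
Sum = 24.468612
Perimeter = 24.4686

24.4686


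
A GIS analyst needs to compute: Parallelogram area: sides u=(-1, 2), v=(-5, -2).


|u x v| = |(-1)*(-2) - 2*(-5)|
= |2 - (-10)| = 12

12


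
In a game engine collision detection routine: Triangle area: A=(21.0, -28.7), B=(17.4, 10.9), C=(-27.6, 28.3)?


Area = |x_A(y_B-y_C) + x_B(y_C-y_A) + x_C(y_A-y_B)|/2
= |(-365.4) + 991.8 + 1092.96|/2
= 1719.36/2 = 859.68

859.68


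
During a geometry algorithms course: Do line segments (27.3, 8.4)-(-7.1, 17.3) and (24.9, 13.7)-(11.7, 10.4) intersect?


Cross products: d1=77.88, d2=-153.12, d3=-160.96, d4=70.04
d1*d2 < 0 and d3*d4 < 0? yes

Yes, they intersect


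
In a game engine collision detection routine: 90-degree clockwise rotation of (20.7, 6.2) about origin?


90° CW: (x,y) -> (y, -x)
(20.7,6.2) -> (6.2, -20.7)

(6.2, -20.7)


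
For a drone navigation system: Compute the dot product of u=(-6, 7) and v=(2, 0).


u . v = u_x*v_x + u_y*v_y = (-6)*2 + 7*0
= (-12) + 0 = -12

-12


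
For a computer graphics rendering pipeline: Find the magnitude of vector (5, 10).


|u| = sqrt(5^2 + 10^2) = sqrt(125) = 11.1803

11.1803


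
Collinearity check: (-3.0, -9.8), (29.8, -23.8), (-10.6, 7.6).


Cross product: (29.8-(-3))*(7.6-(-9.8)) - ((-23.8)-(-9.8))*((-10.6)-(-3))
= 464.32

No, not collinear


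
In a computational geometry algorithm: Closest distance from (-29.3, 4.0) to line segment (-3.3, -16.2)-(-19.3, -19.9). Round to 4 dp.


Project P onto AB: t = 1 (clamped to [0,1])
Closest point on segment: (-19.3, -19.9)
Distance: 25.9077

25.9077


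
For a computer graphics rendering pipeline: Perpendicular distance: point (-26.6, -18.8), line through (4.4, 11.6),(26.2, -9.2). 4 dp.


|cross product| = 1307.52
|line direction| = sqrt(907.88) = 30.131
Distance = 1307.52/sqrt(907.88) = 43.3944

43.3944


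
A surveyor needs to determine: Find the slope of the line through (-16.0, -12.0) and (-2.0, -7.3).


slope = (y2-y1)/(x2-x1) = ((-7.3)-(-12))/((-2)-(-16)) = 4.7/14 = 0.3357

0.3357


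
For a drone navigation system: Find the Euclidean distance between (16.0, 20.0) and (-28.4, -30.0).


dx=-44.4, dy=-50
d^2 = (-44.4)^2 + (-50)^2 = 4471.36
d = sqrt(4471.36) = 66.8682

66.8682


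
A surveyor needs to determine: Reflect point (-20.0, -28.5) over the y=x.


Reflection over y=x: (x,y) -> (y,x)
(-20, -28.5) -> (-28.5, -20)

(-28.5, -20)


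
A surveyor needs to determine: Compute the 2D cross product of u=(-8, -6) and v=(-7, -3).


u x v = u_x*v_y - u_y*v_x = (-8)*(-3) - (-6)*(-7)
= 24 - 42 = -18

-18


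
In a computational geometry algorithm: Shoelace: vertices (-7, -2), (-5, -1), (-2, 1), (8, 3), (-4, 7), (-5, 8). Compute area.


Shoelace sum: ((-7)*(-1) - (-5)*(-2)) + ((-5)*1 - (-2)*(-1)) + ((-2)*3 - 8*1) + (8*7 - (-4)*3) + ((-4)*8 - (-5)*7) + ((-5)*(-2) - (-7)*8)
= 113
Area = |113|/2 = 56.5

56.5


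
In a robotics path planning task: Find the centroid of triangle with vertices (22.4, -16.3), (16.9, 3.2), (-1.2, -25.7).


Centroid = ((x_A+x_B+x_C)/3, (y_A+y_B+y_C)/3)
= ((22.4+16.9+(-1.2))/3, ((-16.3)+3.2+(-25.7))/3)
= (12.7, -12.9333)

(12.7, -12.9333)


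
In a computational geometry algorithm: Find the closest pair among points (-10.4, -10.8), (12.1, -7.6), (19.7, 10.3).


d(P0,P1) = 22.7264, d(P0,P2) = 36.7589, d(P1,P2) = 19.4466
Closest: P1 and P2

Closest pair: (12.1, -7.6) and (19.7, 10.3), distance = 19.4466


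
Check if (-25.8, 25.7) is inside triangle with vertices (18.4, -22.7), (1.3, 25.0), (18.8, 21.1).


Cross products: AB x AP = 1280.7, BC x BP = -93.44, CA x CP = -1955.32
All same sign? no

No, outside


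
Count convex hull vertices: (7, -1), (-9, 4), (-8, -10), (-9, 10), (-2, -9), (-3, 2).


Convex hull vertices (CCW): (-9, 4), (-8, -10), (-2, -9), (7, -1), (-9, 10)
Count = 5

5


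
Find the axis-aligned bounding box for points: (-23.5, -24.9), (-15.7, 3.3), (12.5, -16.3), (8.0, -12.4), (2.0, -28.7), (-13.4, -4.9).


x range: [-23.5, 12.5]
y range: [-28.7, 3.3]
Bounding box: (-23.5,-28.7) to (12.5,3.3)

(-23.5,-28.7) to (12.5,3.3)


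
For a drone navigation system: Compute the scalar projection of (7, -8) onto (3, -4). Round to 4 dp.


u.v = 53, |v| = sqrt(25) = 5
Scalar projection = u.v / |v| = 53 / sqrt(25) = 10.6

10.6


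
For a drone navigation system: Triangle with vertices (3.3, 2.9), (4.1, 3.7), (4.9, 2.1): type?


Side lengths squared: AB^2=1.28, BC^2=3.2, CA^2=3.2
Sorted: [1.28, 3.2, 3.2]
By sides: Isosceles, By angles: Acute

Isosceles, Acute


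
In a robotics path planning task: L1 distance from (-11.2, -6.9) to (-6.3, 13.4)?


|(-11.2)-(-6.3)| + |(-6.9)-13.4| = 4.9 + 20.3 = 25.2

25.2


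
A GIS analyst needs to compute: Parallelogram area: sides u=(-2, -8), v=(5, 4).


|u x v| = |(-2)*4 - (-8)*5|
= |(-8) - (-40)| = 32

32


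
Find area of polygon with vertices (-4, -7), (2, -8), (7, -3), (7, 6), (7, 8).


Shoelace sum: ((-4)*(-8) - 2*(-7)) + (2*(-3) - 7*(-8)) + (7*6 - 7*(-3)) + (7*8 - 7*6) + (7*(-7) - (-4)*8)
= 156
Area = |156|/2 = 78

78


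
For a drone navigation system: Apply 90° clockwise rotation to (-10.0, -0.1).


90° CW: (x,y) -> (y, -x)
(-10,-0.1) -> (-0.1, 10)

(-0.1, 10)


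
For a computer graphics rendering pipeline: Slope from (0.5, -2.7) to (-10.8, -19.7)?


slope = (y2-y1)/(x2-x1) = ((-19.7)-(-2.7))/((-10.8)-0.5) = (-17)/(-11.3) = 1.5044

1.5044


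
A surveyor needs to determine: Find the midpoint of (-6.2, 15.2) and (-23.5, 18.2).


M = (((-6.2)+(-23.5))/2, (15.2+18.2)/2)
= (-14.85, 16.7)

(-14.85, 16.7)


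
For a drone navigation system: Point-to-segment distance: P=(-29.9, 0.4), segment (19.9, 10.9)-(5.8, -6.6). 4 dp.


Project P onto AB: t = 1 (clamped to [0,1])
Closest point on segment: (5.8, -6.6)
Distance: 36.3798

36.3798


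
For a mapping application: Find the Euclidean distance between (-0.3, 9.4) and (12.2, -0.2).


dx=12.5, dy=-9.6
d^2 = 12.5^2 + (-9.6)^2 = 248.41
d = sqrt(248.41) = 15.761

15.761


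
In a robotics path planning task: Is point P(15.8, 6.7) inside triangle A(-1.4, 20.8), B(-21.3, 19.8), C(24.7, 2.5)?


Cross products: AB x AP = 297.79, BC x BP = 39.23, CA x CP = 53.25
All same sign? yes

Yes, inside


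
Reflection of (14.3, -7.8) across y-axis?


Reflection over y-axis: (x,y) -> (-x,y)
(14.3, -7.8) -> (-14.3, -7.8)

(-14.3, -7.8)


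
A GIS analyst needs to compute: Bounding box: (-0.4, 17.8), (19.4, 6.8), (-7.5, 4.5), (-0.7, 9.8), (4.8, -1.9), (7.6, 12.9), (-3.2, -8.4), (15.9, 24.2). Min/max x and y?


x range: [-7.5, 19.4]
y range: [-8.4, 24.2]
Bounding box: (-7.5,-8.4) to (19.4,24.2)

(-7.5,-8.4) to (19.4,24.2)


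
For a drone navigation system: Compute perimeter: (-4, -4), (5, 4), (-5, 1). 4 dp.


Sides: (-4, -4)->(5, 4): sqrt(145) = 12.041595, (5, 4)->(-5, 1): sqrt(109) = 10.440307, (-5, 1)->(-4, -4): sqrt(26) = 5.09902
Sum = 27.580922
Perimeter = 27.5809

27.5809


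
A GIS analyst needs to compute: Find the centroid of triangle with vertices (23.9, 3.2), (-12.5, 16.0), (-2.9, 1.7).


Centroid = ((x_A+x_B+x_C)/3, (y_A+y_B+y_C)/3)
= ((23.9+(-12.5)+(-2.9))/3, (3.2+16+1.7)/3)
= (2.8333, 6.9667)

(2.8333, 6.9667)


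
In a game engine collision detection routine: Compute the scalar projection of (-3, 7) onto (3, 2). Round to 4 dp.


u.v = 5, |v| = sqrt(13) = 3.6056
Scalar projection = u.v / |v| = 5 / sqrt(13) = 1.3868

1.3868


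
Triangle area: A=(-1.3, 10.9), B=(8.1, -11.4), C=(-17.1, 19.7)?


Area = |x_A(y_B-y_C) + x_B(y_C-y_A) + x_C(y_A-y_B)|/2
= |40.43 + 71.28 + (-381.33)|/2
= 269.62/2 = 134.81

134.81


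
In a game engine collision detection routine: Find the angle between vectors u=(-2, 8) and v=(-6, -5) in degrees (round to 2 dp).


u.v = -28, |u| = sqrt(68) = 8.2462, |v| = sqrt(61) = 7.8102
cos(theta) = u.v/(|u||v|) = -28/sqrt(4148) = -0.434749
theta = acos(-0.434749) = 115.77 degrees

115.77 degrees


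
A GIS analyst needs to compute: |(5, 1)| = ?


|u| = sqrt(5^2 + 1^2) = sqrt(26) = 5.099

5.099


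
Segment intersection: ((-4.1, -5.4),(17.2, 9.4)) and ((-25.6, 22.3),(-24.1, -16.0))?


Cross products: d1=781.9, d2=1619.89, d3=908.21, d4=70.22
d1*d2 < 0 and d3*d4 < 0? no

No, they don't intersect


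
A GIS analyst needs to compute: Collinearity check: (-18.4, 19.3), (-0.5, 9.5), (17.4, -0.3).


Cross product: ((-0.5)-(-18.4))*((-0.3)-19.3) - (9.5-19.3)*(17.4-(-18.4))
= 0

Yes, collinear


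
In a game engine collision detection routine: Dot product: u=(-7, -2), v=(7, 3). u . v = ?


u . v = u_x*v_x + u_y*v_y = (-7)*7 + (-2)*3
= (-49) + (-6) = -55

-55


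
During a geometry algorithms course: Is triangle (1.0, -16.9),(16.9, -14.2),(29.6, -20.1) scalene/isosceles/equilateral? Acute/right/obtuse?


Side lengths squared: AB^2=260.1, BC^2=196.1, CA^2=828.2
Sorted: [196.1, 260.1, 828.2]
By sides: Scalene, By angles: Obtuse

Scalene, Obtuse


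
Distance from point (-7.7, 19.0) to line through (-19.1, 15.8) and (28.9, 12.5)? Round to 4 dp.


|cross product| = 191.22
|line direction| = sqrt(2314.89) = 48.1133
Distance = 191.22/sqrt(2314.89) = 3.9744

3.9744


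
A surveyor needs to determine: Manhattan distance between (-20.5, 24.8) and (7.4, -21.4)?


|(-20.5)-7.4| + |24.8-(-21.4)| = 27.9 + 46.2 = 74.1

74.1


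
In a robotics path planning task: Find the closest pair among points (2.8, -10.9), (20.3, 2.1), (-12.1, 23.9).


d(P0,P1) = 21.8002, d(P0,P2) = 37.8556, d(P1,P2) = 39.0512
Closest: P0 and P1

Closest pair: (2.8, -10.9) and (20.3, 2.1), distance = 21.8002


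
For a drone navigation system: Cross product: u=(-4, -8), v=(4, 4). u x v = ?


u x v = u_x*v_y - u_y*v_x = (-4)*4 - (-8)*4
= (-16) - (-32) = 16

16


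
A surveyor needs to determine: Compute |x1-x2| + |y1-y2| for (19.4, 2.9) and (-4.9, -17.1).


|19.4-(-4.9)| + |2.9-(-17.1)| = 24.3 + 20 = 44.3

44.3


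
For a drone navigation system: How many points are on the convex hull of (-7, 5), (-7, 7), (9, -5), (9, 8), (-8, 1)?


Convex hull vertices (CCW): (-8, 1), (9, -5), (9, 8), (-7, 7)
Count = 4

4


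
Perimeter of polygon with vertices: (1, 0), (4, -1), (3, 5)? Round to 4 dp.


Sides: (1, 0)->(4, -1): sqrt(10) = 3.162278, (4, -1)->(3, 5): sqrt(37) = 6.082763, (3, 5)->(1, 0): sqrt(29) = 5.385165
Sum = 14.630206
Perimeter = 14.6302

14.6302


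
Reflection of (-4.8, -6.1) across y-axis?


Reflection over y-axis: (x,y) -> (-x,y)
(-4.8, -6.1) -> (4.8, -6.1)

(4.8, -6.1)


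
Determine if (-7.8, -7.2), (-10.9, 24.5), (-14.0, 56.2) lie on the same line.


Cross product: ((-10.9)-(-7.8))*(56.2-(-7.2)) - (24.5-(-7.2))*((-14)-(-7.8))
= 0

Yes, collinear


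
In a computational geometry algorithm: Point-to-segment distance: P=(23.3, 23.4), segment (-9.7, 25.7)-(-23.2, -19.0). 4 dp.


Project P onto AB: t = 0 (clamped to [0,1])
Closest point on segment: (-9.7, 25.7)
Distance: 33.0801

33.0801


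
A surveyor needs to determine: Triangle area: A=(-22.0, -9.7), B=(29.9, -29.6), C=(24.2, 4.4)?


Area = |x_A(y_B-y_C) + x_B(y_C-y_A) + x_C(y_A-y_B)|/2
= |748 + 421.59 + 481.58|/2
= 1651.17/2 = 825.585

825.585


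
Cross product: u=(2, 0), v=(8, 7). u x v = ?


u x v = u_x*v_y - u_y*v_x = 2*7 - 0*8
= 14 - 0 = 14

14


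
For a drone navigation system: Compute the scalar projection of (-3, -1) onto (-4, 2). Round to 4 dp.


u.v = 10, |v| = sqrt(20) = 4.4721
Scalar projection = u.v / |v| = 10 / sqrt(20) = 2.2361

2.2361


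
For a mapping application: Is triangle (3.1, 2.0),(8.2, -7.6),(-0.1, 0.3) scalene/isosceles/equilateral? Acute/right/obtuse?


Side lengths squared: AB^2=118.17, BC^2=131.3, CA^2=13.13
Sorted: [13.13, 118.17, 131.3]
By sides: Scalene, By angles: Right

Scalene, Right


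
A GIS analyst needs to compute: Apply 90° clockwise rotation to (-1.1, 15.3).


90° CW: (x,y) -> (y, -x)
(-1.1,15.3) -> (15.3, 1.1)

(15.3, 1.1)


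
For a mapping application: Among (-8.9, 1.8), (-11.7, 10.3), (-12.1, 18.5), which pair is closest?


d(P0,P1) = 8.9493, d(P0,P2) = 17.0038, d(P1,P2) = 8.2098
Closest: P1 and P2

Closest pair: (-11.7, 10.3) and (-12.1, 18.5), distance = 8.2098


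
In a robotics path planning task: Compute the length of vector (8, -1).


|u| = sqrt(8^2 + (-1)^2) = sqrt(65) = 8.0623

8.0623


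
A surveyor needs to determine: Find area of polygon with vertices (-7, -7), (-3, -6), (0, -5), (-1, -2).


Shoelace sum: ((-7)*(-6) - (-3)*(-7)) + ((-3)*(-5) - 0*(-6)) + (0*(-2) - (-1)*(-5)) + ((-1)*(-7) - (-7)*(-2))
= 24
Area = |24|/2 = 12

12


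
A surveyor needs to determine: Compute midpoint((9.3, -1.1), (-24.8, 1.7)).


M = ((9.3+(-24.8))/2, ((-1.1)+1.7)/2)
= (-7.75, 0.3)

(-7.75, 0.3)


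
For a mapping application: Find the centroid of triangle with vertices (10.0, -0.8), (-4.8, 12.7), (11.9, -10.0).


Centroid = ((x_A+x_B+x_C)/3, (y_A+y_B+y_C)/3)
= ((10+(-4.8)+11.9)/3, ((-0.8)+12.7+(-10))/3)
= (5.7, 0.6333)

(5.7, 0.6333)


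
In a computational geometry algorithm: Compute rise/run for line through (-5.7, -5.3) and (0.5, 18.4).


slope = (y2-y1)/(x2-x1) = (18.4-(-5.3))/(0.5-(-5.7)) = 23.7/6.2 = 3.8226

3.8226


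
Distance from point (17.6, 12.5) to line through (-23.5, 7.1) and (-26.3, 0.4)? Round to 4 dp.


|cross product| = 260.25
|line direction| = sqrt(52.73) = 7.2615
Distance = 260.25/sqrt(52.73) = 35.8395

35.8395


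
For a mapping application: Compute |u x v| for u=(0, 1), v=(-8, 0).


|u x v| = |0*0 - 1*(-8)|
= |0 - (-8)| = 8

8


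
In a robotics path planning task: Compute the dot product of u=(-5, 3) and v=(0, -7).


u . v = u_x*v_x + u_y*v_y = (-5)*0 + 3*(-7)
= 0 + (-21) = -21

-21


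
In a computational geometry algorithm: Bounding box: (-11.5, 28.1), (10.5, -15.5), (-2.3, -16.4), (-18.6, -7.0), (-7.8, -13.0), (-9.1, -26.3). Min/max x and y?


x range: [-18.6, 10.5]
y range: [-26.3, 28.1]
Bounding box: (-18.6,-26.3) to (10.5,28.1)

(-18.6,-26.3) to (10.5,28.1)


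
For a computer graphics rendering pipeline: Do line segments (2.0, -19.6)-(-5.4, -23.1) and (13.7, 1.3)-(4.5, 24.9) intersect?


Cross products: d1=468.4, d2=675.24, d3=-113.71, d4=-320.55
d1*d2 < 0 and d3*d4 < 0? no

No, they don't intersect


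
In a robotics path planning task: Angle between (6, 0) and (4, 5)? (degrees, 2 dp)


u.v = 24, |u| = sqrt(36) = 6, |v| = sqrt(41) = 6.4031
cos(theta) = u.v/(|u||v|) = 24/sqrt(1476) = 0.624695
theta = acos(0.624695) = 51.34 degrees

51.34 degrees


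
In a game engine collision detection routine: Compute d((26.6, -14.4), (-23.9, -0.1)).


dx=-50.5, dy=14.3
d^2 = (-50.5)^2 + 14.3^2 = 2754.74
d = sqrt(2754.74) = 52.4856

52.4856


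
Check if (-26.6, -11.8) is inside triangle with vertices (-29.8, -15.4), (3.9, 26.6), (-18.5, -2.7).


Cross products: AB x AP = -13.08, BC x BP = -33.49, CA x CP = -0.04
All same sign? yes

Yes, inside


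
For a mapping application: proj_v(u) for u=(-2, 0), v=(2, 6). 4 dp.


u.v = -4, |v| = sqrt(40) = 6.3246
Scalar projection = u.v / |v| = -4 / sqrt(40) = -0.6325

-0.6325


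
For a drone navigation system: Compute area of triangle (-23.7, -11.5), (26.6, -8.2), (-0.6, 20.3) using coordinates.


Area = |x_A(y_B-y_C) + x_B(y_C-y_A) + x_C(y_A-y_B)|/2
= |675.45 + 845.88 + 1.98|/2
= 1523.31/2 = 761.655

761.655


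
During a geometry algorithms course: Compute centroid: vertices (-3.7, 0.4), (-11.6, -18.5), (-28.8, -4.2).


Centroid = ((x_A+x_B+x_C)/3, (y_A+y_B+y_C)/3)
= (((-3.7)+(-11.6)+(-28.8))/3, (0.4+(-18.5)+(-4.2))/3)
= (-14.7, -7.4333)

(-14.7, -7.4333)


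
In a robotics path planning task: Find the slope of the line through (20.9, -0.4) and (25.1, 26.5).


slope = (y2-y1)/(x2-x1) = (26.5-(-0.4))/(25.1-20.9) = 26.9/4.2 = 6.4048

6.4048
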